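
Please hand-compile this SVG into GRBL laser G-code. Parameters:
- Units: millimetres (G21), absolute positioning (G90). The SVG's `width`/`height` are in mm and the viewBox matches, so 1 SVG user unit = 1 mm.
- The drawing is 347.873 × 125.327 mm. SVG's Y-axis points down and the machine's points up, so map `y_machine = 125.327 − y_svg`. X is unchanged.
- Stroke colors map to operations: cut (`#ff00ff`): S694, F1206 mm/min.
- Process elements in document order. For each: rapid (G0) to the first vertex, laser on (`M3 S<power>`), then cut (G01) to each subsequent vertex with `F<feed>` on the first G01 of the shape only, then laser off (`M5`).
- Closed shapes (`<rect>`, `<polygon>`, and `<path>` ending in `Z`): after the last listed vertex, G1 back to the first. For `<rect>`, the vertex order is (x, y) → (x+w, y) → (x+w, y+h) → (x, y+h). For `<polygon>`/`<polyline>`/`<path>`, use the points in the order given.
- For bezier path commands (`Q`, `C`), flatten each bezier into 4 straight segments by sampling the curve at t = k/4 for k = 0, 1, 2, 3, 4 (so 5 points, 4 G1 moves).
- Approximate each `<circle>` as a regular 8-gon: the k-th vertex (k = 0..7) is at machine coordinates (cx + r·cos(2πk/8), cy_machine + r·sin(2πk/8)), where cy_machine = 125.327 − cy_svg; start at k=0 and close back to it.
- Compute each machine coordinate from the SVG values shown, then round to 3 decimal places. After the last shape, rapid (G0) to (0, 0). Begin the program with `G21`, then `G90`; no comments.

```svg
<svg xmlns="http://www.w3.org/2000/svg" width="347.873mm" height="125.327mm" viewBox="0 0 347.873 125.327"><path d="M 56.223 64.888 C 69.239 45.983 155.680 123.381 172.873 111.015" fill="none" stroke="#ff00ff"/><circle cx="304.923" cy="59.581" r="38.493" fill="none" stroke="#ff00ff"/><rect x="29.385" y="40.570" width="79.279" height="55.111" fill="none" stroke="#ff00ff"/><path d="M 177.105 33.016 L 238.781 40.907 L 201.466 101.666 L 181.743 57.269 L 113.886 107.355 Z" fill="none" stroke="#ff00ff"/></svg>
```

G21
G90
G0 X56.223 Y60.439
M3 S694
G01 X77.523 Y59.468 F1206
G01 X112.982 Y39.828
G01 X149.224 Y18.961
G01 X172.873 Y14.312
M5
G0 X343.416 Y65.746
M3 S694
G01 X332.142 Y92.965 F1206
G01 X304.923 Y104.239
G01 X277.704 Y92.965
G01 X266.430 Y65.746
G01 X277.704 Y38.527
G01 X304.923 Y27.253
G01 X332.142 Y38.527
G01 X343.416 Y65.746
M5
G0 X29.385 Y84.757
M3 S694
G01 X108.664 Y84.757 F1206
G01 X108.664 Y29.646
G01 X29.385 Y29.646
G01 X29.385 Y84.757
M5
G0 X177.105 Y92.311
M3 S694
G01 X238.781 Y84.420 F1206
G01 X201.466 Y23.661
G01 X181.743 Y68.058
G01 X113.886 Y17.972
G01 X177.105 Y92.311
M5
G0 X0.000 Y0.000

Since the viewBox matches the mm dimensions, user units are millimetres directly. The only transform is the Y-flip y_m = 125.327 − y_svg.

Shape 1 is a cubic bezier drawn with `<path>`. Its stroke #ff00ff means cut at S694, F1206. After flipping Y the toolpath is (56.223,60.439) → (77.523,59.468) → (112.982,39.828) → (149.224,18.961) → (172.873,14.312).

Shape 2 is a circle drawn with `<circle>`. Its stroke #ff00ff means cut at S694, F1206. After flipping Y the toolpath is (343.416,65.746) → (332.142,92.965) → (304.923,104.239) → (277.704,92.965) → (266.430,65.746) → (277.704,38.527) → (304.923,27.253) → (332.142,38.527) → (343.416,65.746), returning to the start.

Shape 3 is a rectangle drawn with `<rect>`. Its stroke #ff00ff means cut at S694, F1206. After flipping Y the toolpath is (29.385,84.757) → (108.664,84.757) → (108.664,29.646) → (29.385,29.646) → (29.385,84.757), returning to the start.

Shape 4 is a closed polygon drawn with `<path>`. Its stroke #ff00ff means cut at S694, F1206. After flipping Y the toolpath is (177.105,92.311) → (238.781,84.420) → (201.466,23.661) → (181.743,68.058) → (113.886,17.972) → (177.105,92.311), returning to the start.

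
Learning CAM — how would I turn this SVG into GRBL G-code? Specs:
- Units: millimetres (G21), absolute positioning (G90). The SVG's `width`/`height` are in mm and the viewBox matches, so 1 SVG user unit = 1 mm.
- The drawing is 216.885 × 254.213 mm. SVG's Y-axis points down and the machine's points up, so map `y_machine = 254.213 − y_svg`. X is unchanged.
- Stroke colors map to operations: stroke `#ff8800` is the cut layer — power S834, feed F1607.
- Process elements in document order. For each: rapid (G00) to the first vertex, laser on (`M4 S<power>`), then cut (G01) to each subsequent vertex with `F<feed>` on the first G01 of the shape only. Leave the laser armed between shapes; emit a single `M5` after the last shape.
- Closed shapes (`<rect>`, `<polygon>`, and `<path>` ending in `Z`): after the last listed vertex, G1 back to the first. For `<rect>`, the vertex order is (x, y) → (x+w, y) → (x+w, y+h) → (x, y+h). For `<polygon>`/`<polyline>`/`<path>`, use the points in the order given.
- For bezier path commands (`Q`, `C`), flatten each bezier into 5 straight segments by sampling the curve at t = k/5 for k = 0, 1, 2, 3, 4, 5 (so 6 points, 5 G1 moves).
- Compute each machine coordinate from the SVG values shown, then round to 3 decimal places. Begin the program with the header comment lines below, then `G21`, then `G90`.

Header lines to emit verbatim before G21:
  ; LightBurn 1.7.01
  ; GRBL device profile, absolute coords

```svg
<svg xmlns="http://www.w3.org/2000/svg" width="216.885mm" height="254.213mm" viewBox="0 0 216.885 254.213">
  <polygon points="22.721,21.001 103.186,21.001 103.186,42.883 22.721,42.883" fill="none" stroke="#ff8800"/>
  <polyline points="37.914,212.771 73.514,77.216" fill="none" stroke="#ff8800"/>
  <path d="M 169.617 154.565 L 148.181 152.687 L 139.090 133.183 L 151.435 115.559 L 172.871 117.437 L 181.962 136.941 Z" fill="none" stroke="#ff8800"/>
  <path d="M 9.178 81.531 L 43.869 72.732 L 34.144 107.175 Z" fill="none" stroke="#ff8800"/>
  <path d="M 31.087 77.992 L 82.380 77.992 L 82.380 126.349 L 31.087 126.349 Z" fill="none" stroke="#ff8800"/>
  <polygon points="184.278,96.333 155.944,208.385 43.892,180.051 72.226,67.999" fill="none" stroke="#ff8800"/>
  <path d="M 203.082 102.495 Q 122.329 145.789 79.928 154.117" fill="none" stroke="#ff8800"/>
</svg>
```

Since the viewBox matches the mm dimensions, user units are millimetres directly. The only transform is the Y-flip y_m = 254.213 − y_svg.

Shape 1 is a rectangle drawn with `<polygon>`. Its stroke #ff8800 means cut at S834, F1607. After flipping Y the toolpath is (22.721,233.212) → (103.186,233.212) → (103.186,211.330) → (22.721,211.330) → (22.721,233.212), returning to the start.

Shape 2 is a line segment drawn with `<polyline>`. Its stroke #ff8800 means cut at S834, F1607. After flipping Y the toolpath is (37.914,41.442) → (73.514,176.997).

Shape 3 is a regular polygon drawn with `<path>`. Its stroke #ff8800 means cut at S834, F1607. After flipping Y the toolpath is (169.617,99.648) → (148.181,101.526) → (139.090,121.030) → (151.435,138.654) → (172.871,136.776) → (181.962,117.272) → (169.617,99.648), returning to the start.

Shape 4 is a regular polygon drawn with `<path>`. Its stroke #ff8800 means cut at S834, F1607. After flipping Y the toolpath is (9.178,172.682) → (43.869,181.481) → (34.144,147.038) → (9.178,172.682), returning to the start.

Shape 5 is a rectangle drawn with `<path>`. Its stroke #ff8800 means cut at S834, F1607. After flipping Y the toolpath is (31.087,176.221) → (82.380,176.221) → (82.380,127.864) → (31.087,127.864) → (31.087,176.221), returning to the start.

Shape 6 is a regular polygon drawn with `<polygon>`. Its stroke #ff8800 means cut at S834, F1607. After flipping Y the toolpath is (184.278,157.880) → (155.944,45.828) → (43.892,74.162) → (72.226,186.214) → (184.278,157.880), returning to the start.

Shape 7 is a quadratic bezier drawn with `<path>`. Its stroke #ff8800 means cut at S834, F1607. After flipping Y the toolpath is (203.082,151.718) → (172.315,135.799) → (144.616,122.677) → (119.985,112.353) → (98.422,104.826) → (79.928,100.096).

; LightBurn 1.7.01
; GRBL device profile, absolute coords
G21
G90
G00 X22.721 Y233.212
M4 S834
G01 X103.186 Y233.212 F1607
G01 X103.186 Y211.330
G01 X22.721 Y211.330
G01 X22.721 Y233.212
G00 X37.914 Y41.442
M4 S834
G01 X73.514 Y176.997 F1607
G00 X169.617 Y99.648
M4 S834
G01 X148.181 Y101.526 F1607
G01 X139.090 Y121.030
G01 X151.435 Y138.654
G01 X172.871 Y136.776
G01 X181.962 Y117.272
G01 X169.617 Y99.648
G00 X9.178 Y172.682
M4 S834
G01 X43.869 Y181.481 F1607
G01 X34.144 Y147.038
G01 X9.178 Y172.682
G00 X31.087 Y176.221
M4 S834
G01 X82.380 Y176.221 F1607
G01 X82.380 Y127.864
G01 X31.087 Y127.864
G01 X31.087 Y176.221
G00 X184.278 Y157.880
M4 S834
G01 X155.944 Y45.828 F1607
G01 X43.892 Y74.162
G01 X72.226 Y186.214
G01 X184.278 Y157.880
G00 X203.082 Y151.718
M4 S834
G01 X172.315 Y135.799 F1607
G01 X144.616 Y122.677
G01 X119.985 Y112.353
G01 X98.422 Y104.826
G01 X79.928 Y100.096
M5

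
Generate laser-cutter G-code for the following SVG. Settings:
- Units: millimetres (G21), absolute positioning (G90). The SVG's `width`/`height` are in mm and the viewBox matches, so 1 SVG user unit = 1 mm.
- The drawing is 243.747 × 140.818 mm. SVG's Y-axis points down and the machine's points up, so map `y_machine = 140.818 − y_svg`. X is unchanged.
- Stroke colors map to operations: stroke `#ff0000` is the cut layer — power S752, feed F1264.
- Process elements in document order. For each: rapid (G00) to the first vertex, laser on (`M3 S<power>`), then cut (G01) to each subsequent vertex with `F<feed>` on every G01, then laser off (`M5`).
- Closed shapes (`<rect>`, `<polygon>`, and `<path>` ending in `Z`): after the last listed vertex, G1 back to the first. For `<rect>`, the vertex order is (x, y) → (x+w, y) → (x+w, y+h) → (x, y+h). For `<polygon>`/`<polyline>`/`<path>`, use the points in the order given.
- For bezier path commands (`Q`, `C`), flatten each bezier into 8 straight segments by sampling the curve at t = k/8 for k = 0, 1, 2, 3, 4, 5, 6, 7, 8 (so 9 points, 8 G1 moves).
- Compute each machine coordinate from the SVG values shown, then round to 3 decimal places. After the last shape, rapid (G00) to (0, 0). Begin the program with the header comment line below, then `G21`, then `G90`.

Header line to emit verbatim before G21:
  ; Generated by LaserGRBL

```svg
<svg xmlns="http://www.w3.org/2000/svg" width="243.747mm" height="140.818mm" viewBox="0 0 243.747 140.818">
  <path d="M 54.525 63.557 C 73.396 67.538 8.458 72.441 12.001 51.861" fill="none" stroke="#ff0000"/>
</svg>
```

1 u = 1 mm; y_m = 140.818 − y.

[1] `<path>` cubic bezier, #ff0000→cut S752 F1264: (54.525,77.261) → (57.971,75.776) → (55.344,74.515) → (48.429,73.786) → (39.011,73.899) → (28.875,75.163) → (19.804,77.887) → (13.585,82.382) → (12.001,88.957)

; Generated by LaserGRBL
G21
G90
G00 X54.525 Y77.261
M3 S752
G01 X57.971 Y75.776 F1264
G01 X55.344 Y74.515 F1264
G01 X48.429 Y73.786 F1264
G01 X39.011 Y73.899 F1264
G01 X28.875 Y75.163 F1264
G01 X19.804 Y77.887 F1264
G01 X13.585 Y82.382 F1264
G01 X12.001 Y88.957 F1264
M5
G00 X0.000 Y0.000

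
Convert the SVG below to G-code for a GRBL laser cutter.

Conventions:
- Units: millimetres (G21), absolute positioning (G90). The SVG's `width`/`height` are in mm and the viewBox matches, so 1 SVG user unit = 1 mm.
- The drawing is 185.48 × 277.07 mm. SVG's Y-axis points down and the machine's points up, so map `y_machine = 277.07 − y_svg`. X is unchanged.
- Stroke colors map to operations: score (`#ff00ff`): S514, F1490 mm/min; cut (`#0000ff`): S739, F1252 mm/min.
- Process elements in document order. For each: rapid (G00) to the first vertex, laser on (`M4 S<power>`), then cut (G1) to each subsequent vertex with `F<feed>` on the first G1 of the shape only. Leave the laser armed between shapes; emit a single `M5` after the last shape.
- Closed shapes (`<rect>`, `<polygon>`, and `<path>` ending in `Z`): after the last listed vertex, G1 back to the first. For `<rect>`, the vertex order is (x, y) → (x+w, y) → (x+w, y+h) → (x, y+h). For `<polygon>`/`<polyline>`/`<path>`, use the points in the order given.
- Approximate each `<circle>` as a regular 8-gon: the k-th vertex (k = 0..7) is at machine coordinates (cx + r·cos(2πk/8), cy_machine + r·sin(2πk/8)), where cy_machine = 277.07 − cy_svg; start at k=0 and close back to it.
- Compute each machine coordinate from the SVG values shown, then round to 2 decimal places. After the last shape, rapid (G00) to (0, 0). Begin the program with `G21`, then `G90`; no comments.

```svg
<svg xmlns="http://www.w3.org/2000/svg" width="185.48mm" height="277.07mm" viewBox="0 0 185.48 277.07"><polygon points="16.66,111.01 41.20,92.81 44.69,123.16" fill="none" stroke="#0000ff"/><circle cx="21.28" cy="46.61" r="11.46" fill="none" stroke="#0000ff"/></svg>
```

G21
G90
G00 X16.66 Y166.06
M4 S739
G1 X41.20 Y184.26 F1252
G1 X44.69 Y153.91
G1 X16.66 Y166.06
G00 X32.74 Y230.46
M4 S739
G1 X29.38 Y238.56 F1252
G1 X21.28 Y241.92
G1 X13.18 Y238.56
G1 X9.82 Y230.46
G1 X13.18 Y222.36
G1 X21.28 Y219.00
G1 X29.38 Y222.36
G1 X32.74 Y230.46
M5
G00 X0.00 Y0.00

Since the viewBox matches the mm dimensions, user units are millimetres directly. The only transform is the Y-flip y_m = 277.07 − y_svg.

Shape 1 is a regular polygon drawn with `<polygon>`. Its stroke #0000ff means cut at S739, F1252. After flipping Y the toolpath is (16.66,166.06) → (41.20,184.26) → (44.69,153.91) → (16.66,166.06), returning to the start.

Shape 2 is a circle drawn with `<circle>`. Its stroke #0000ff means cut at S739, F1252. After flipping Y the toolpath is (32.74,230.46) → (29.38,238.56) → (21.28,241.92) → (13.18,238.56) → (9.82,230.46) → (13.18,222.36) → (21.28,219.00) → (29.38,222.36) → (32.74,230.46), returning to the start.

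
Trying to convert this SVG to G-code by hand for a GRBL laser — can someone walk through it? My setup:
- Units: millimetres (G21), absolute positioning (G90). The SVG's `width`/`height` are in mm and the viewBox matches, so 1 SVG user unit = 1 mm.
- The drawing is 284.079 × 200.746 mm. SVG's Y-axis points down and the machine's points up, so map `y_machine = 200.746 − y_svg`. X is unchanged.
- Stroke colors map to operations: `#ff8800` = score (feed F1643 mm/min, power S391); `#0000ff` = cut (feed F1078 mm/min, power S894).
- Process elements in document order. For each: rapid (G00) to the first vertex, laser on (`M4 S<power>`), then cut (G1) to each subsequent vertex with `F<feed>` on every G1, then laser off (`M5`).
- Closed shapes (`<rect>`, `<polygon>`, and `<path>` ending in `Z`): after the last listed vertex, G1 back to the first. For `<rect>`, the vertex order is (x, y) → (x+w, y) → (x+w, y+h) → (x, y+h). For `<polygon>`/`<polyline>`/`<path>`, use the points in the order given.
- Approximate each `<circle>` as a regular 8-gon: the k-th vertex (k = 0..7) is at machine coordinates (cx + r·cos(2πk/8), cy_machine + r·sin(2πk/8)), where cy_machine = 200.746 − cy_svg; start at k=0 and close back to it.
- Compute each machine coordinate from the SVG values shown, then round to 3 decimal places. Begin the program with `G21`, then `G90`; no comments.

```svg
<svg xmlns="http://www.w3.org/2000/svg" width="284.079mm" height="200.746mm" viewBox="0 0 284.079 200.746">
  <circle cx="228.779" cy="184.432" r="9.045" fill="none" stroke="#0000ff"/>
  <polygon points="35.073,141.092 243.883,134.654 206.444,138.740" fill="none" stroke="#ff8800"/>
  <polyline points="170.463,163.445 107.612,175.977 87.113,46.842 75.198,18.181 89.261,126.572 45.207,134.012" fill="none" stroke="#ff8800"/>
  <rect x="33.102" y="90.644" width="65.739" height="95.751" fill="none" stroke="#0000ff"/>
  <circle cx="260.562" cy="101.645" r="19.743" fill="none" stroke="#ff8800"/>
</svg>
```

G21
G90
G00 X237.824 Y16.314
M4 S894
G1 X235.175 Y22.710 F1078
G1 X228.779 Y25.359 F1078
G1 X222.383 Y22.710 F1078
G1 X219.734 Y16.314 F1078
G1 X222.383 Y9.918 F1078
G1 X228.779 Y7.269 F1078
G1 X235.175 Y9.918 F1078
G1 X237.824 Y16.314 F1078
M5
G00 X35.073 Y59.654
M4 S391
G1 X243.883 Y66.092 F1643
G1 X206.444 Y62.006 F1643
G1 X35.073 Y59.654 F1643
M5
G00 X170.463 Y37.301
M4 S391
G1 X107.612 Y24.769 F1643
G1 X87.113 Y153.904 F1643
G1 X75.198 Y182.565 F1643
G1 X89.261 Y74.174 F1643
G1 X45.207 Y66.734 F1643
M5
G00 X33.102 Y110.102
M4 S894
G1 X98.841 Y110.102 F1078
G1 X98.841 Y14.351 F1078
G1 X33.102 Y14.351 F1078
G1 X33.102 Y110.102 F1078
M5
G00 X280.305 Y99.101
M4 S391
G1 X274.522 Y113.061 F1643
G1 X260.562 Y118.844 F1643
G1 X246.602 Y113.061 F1643
G1 X240.819 Y99.101 F1643
G1 X246.602 Y85.141 F1643
G1 X260.562 Y79.358 F1643
G1 X274.522 Y85.141 F1643
G1 X280.305 Y99.101 F1643
M5

viewBox `0 0 284.079 200.746` with mm width/height → 1 unit = 1 mm. Flip: y_m = 200.746 − y_svg.

**Shape 1** — `<circle>` circle, stroke `#0000ff` → cut (S894, F1078). Machine vertices: (237.824,16.314) → (235.175,22.710) → (228.779,25.359) → (222.383,22.710) → (219.734,16.314) → (222.383,9.918) → (228.779,7.269) → (235.175,9.918) → (237.824,16.314). Closed: final G1 returns to the first vertex.

**Shape 2** — `<polygon>` closed polygon, stroke `#ff8800` → score (S391, F1643). Machine vertices: (35.073,59.654) → (243.883,66.092) → (206.444,62.006) → (35.073,59.654). Closed: final G1 returns to the first vertex.

**Shape 3** — `<polyline>` open polyline, stroke `#ff8800` → score (S391, F1643). Machine vertices: (170.463,37.301) → (107.612,24.769) → (87.113,153.904) → (75.198,182.565) → (89.261,74.174) → (45.207,66.734). Open path.

**Shape 4** — `<rect>` rectangle, stroke `#0000ff` → cut (S894, F1078). Machine vertices: (33.102,110.102) → (98.841,110.102) → (98.841,14.351) → (33.102,14.351) → (33.102,110.102). Closed: final G1 returns to the first vertex.

**Shape 5** — `<circle>` circle, stroke `#ff8800` → score (S391, F1643). Machine vertices: (280.305,99.101) → (274.522,113.061) → (260.562,118.844) → (246.602,113.061) → (240.819,99.101) → (246.602,85.141) → (260.562,79.358) → (274.522,85.141) → (280.305,99.101). Closed: final G1 returns to the first vertex.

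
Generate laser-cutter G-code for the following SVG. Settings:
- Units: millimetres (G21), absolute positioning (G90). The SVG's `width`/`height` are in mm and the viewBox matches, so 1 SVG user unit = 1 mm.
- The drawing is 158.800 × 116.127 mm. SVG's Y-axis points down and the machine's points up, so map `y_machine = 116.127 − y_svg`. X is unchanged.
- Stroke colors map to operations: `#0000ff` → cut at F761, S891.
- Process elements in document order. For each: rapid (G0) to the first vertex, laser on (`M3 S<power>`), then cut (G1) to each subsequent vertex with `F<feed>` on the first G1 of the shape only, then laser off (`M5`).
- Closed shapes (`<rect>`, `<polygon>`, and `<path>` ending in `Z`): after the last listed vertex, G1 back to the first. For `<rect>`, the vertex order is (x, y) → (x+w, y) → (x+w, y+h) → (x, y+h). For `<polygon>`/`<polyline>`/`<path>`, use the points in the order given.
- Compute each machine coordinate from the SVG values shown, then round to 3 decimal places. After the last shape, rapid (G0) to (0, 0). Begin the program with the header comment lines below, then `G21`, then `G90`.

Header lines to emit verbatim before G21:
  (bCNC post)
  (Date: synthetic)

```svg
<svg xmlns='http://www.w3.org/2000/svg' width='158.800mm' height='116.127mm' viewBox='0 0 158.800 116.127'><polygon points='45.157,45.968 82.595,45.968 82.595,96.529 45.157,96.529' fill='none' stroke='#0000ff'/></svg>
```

viewBox `0 0 158.800 116.127` with mm width/height → 1 unit = 1 mm. Flip: y_m = 116.127 − y_svg.

**Shape 1** — `<polygon>` rectangle, stroke `#0000ff` → cut (S891, F761). Machine vertices: (45.157,70.159) → (82.595,70.159) → (82.595,19.598) → (45.157,19.598) → (45.157,70.159). Closed: final G1 returns to the first vertex.

(bCNC post)
(Date: synthetic)
G21
G90
G0 X45.157 Y70.159
M3 S891
G1 X82.595 Y70.159 F761
G1 X82.595 Y19.598
G1 X45.157 Y19.598
G1 X45.157 Y70.159
M5
G0 X0.000 Y0.000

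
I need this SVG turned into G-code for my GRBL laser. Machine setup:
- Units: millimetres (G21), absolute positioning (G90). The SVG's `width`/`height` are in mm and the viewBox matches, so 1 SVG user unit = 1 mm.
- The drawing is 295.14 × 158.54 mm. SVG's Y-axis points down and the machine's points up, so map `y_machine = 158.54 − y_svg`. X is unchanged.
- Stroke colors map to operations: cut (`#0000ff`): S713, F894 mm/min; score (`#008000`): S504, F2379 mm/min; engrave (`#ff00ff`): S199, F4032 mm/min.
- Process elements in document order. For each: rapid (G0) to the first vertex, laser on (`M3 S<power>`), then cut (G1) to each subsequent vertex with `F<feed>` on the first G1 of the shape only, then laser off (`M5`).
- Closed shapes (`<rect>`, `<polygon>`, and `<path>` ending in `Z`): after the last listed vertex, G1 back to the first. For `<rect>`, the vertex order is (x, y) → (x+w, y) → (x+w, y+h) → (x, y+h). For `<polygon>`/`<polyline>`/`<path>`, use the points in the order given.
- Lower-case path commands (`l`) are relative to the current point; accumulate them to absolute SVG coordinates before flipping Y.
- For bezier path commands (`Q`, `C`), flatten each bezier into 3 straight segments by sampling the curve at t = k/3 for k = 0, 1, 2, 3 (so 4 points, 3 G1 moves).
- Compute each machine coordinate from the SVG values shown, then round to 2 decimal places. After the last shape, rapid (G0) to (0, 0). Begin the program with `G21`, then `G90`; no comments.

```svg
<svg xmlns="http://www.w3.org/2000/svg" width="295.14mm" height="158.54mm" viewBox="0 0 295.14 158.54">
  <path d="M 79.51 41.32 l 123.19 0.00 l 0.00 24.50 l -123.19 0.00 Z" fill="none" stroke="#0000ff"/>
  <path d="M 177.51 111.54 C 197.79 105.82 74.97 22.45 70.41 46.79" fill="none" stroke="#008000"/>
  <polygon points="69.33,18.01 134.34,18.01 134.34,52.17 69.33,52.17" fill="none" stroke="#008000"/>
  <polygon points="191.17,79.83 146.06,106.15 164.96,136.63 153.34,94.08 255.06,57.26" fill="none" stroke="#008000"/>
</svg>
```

G21
G90
G0 X79.51 Y117.22
M3 S713
G1 X202.70 Y117.22 F894
G1 X202.70 Y92.72
G1 X79.51 Y92.72
G1 X79.51 Y117.22
M5
G0 X177.51 Y47.00
M3 S504
G1 X159.77 Y71.74 F2379
G1 X104.71 Y107.05
G1 X70.41 Y111.75
M5
G0 X69.33 Y140.53
M3 S504
G1 X134.34 Y140.53 F2379
G1 X134.34 Y106.37
G1 X69.33 Y106.37
G1 X69.33 Y140.53
M5
G0 X191.17 Y78.71
M3 S504
G1 X146.06 Y52.39 F2379
G1 X164.96 Y21.91
G1 X153.34 Y64.46
G1 X255.06 Y101.28
G1 X191.17 Y78.71
M5
G0 X0.00 Y0.00

Since the viewBox matches the mm dimensions, user units are millimetres directly. The only transform is the Y-flip y_m = 158.54 − y_svg.

Shape 1 is a rectangle drawn with `<path>`. Its stroke #0000ff means cut at S713, F894. After flipping Y the toolpath is (79.51,117.22) → (202.70,117.22) → (202.70,92.72) → (79.51,92.72) → (79.51,117.22), returning to the start.

Shape 2 is a cubic bezier drawn with `<path>`. Its stroke #008000 means score at S504, F2379. After flipping Y the toolpath is (177.51,47.00) → (159.77,71.74) → (104.71,107.05) → (70.41,111.75).

Shape 3 is a rectangle drawn with `<polygon>`. Its stroke #008000 means score at S504, F2379. After flipping Y the toolpath is (69.33,140.53) → (134.34,140.53) → (134.34,106.37) → (69.33,106.37) → (69.33,140.53), returning to the start.

Shape 4 is a closed polygon drawn with `<polygon>`. Its stroke #008000 means score at S504, F2379. After flipping Y the toolpath is (191.17,78.71) → (146.06,52.39) → (164.96,21.91) → (153.34,64.46) → (255.06,101.28) → (191.17,78.71), returning to the start.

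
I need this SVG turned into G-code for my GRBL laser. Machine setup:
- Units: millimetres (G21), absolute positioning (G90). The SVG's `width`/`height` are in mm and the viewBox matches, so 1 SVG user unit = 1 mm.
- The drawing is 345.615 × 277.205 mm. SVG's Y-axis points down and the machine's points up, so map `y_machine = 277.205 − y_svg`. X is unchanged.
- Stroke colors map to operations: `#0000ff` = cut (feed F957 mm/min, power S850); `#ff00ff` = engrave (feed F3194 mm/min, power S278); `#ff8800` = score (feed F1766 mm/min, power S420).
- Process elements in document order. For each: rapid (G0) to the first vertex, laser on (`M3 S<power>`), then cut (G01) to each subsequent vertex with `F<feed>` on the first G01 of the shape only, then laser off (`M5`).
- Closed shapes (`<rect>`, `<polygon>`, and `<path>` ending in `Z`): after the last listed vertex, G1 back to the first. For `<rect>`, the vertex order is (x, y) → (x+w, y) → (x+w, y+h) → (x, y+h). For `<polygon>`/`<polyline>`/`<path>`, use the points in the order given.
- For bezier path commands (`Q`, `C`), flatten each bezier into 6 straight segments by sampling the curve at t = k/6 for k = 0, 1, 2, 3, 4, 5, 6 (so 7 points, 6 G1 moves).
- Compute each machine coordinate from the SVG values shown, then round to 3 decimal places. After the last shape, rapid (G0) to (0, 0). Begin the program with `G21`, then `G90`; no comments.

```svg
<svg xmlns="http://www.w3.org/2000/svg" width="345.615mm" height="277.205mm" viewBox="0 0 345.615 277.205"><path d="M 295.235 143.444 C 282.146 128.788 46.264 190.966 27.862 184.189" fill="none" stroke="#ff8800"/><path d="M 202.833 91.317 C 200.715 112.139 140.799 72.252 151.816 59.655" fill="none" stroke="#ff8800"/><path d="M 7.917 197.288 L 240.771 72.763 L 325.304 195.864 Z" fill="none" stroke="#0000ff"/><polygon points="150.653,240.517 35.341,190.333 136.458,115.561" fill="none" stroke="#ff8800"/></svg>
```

G21
G90
G0 X295.235 Y133.761
M3 S420
G01 X272.163 Y135.361 F1766
G01 X224.188 Y128.205
G01 X163.541 Y116.343
G01 X102.451 Y103.824
G01 X53.148 Y94.699
G01 X27.862 Y93.016
M5
G0 X202.833 Y185.888
M3 S420
G01 X197.553 Y180.129 F1766
G01 X186.217 Y182.043
G01 X172.399 Y189.187
G01 X159.676 Y199.116
G01 X151.623 Y209.385
G01 X151.816 Y217.550
M5
G0 X7.917 Y79.917
M3 S850
G01 X240.771 Y204.442 F957
G01 X325.304 Y81.341
G01 X7.917 Y79.917
M5
G0 X150.653 Y36.688
M3 S420
G01 X35.341 Y86.872 F1766
G01 X136.458 Y161.644
G01 X150.653 Y36.688
M5
G0 X0.000 Y0.000

viewBox `0 0 345.615 277.205` with mm width/height → 1 unit = 1 mm. Flip: y_m = 277.205 − y_svg.

**Shape 1** — `<path>` cubic bezier, stroke `#ff8800` → score (S420, F1766). Control points (SVG): P0=(295.235,143.444), P1=(282.146,128.788), P2=(46.264,190.966), P3=(27.862,184.189); sampled at t=k/6. Machine vertices: (295.235,133.761) → (272.163,135.361) → (224.188,128.205) → (163.541,116.343) → (102.451,103.824) → (53.148,94.699) → (27.862,93.016). Open path.

**Shape 2** — `<path>` cubic bezier, stroke `#ff8800` → score (S420, F1766). Control points (SVG): P0=(202.833,91.317), P1=(200.715,112.139), P2=(140.799,72.252), P3=(151.816,59.655); sampled at t=k/6. Machine vertices: (202.833,185.888) → (197.553,180.129) → (186.217,182.043) → (172.399,189.187) → (159.676,199.116) → (151.623,209.385) → (151.816,217.550). Open path.

**Shape 3** — `<path>` closed polygon, stroke `#0000ff` → cut (S850, F957). Machine vertices: (7.917,79.917) → (240.771,204.442) → (325.304,81.341) → (7.917,79.917). Closed: final G1 returns to the first vertex.

**Shape 4** — `<polygon>` regular polygon, stroke `#ff8800` → score (S420, F1766). Machine vertices: (150.653,36.688) → (35.341,86.872) → (136.458,161.644) → (150.653,36.688). Closed: final G1 returns to the first vertex.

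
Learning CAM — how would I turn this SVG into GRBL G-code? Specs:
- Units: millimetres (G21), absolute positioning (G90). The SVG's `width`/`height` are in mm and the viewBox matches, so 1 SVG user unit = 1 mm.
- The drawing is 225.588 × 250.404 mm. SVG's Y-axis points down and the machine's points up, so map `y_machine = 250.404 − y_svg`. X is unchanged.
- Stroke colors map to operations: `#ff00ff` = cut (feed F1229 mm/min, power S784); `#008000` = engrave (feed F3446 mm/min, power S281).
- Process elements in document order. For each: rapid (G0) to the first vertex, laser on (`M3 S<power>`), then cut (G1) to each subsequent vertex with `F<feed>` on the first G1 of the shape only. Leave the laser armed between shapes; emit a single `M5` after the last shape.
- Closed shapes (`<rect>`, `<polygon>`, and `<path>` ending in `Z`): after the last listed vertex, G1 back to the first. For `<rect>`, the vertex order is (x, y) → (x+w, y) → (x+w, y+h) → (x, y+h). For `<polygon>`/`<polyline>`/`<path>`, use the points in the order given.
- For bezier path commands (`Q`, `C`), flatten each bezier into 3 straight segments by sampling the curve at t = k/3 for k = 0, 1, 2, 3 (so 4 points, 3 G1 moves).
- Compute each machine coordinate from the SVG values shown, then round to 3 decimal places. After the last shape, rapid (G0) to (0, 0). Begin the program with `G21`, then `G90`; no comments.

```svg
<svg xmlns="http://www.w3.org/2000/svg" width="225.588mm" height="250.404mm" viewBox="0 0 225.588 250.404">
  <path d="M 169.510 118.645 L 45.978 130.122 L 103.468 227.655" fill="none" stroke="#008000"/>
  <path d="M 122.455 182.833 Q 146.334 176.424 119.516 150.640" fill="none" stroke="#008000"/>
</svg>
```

Since the viewBox matches the mm dimensions, user units are millimetres directly. The only transform is the Y-flip y_m = 250.404 − y_svg.

Shape 1 is a open polyline drawn with `<path>`. Its stroke #008000 means engrave at S281, F3446. After flipping Y the toolpath is (169.510,131.759) → (45.978,120.282) → (103.468,22.749).

Shape 2 is a quadratic bezier drawn with `<path>`. Its stroke #008000 means engrave at S281, F3446. After flipping Y the toolpath is (122.455,67.571) → (132.741,73.996) → (131.762,84.727) → (119.516,99.764).

G21
G90
G0 X169.510 Y131.759
M3 S281
G1 X45.978 Y120.282 F3446
G1 X103.468 Y22.749
G0 X122.455 Y67.571
M3 S281
G1 X132.741 Y73.996 F3446
G1 X131.762 Y84.727
G1 X119.516 Y99.764
M5
G0 X0.000 Y0.000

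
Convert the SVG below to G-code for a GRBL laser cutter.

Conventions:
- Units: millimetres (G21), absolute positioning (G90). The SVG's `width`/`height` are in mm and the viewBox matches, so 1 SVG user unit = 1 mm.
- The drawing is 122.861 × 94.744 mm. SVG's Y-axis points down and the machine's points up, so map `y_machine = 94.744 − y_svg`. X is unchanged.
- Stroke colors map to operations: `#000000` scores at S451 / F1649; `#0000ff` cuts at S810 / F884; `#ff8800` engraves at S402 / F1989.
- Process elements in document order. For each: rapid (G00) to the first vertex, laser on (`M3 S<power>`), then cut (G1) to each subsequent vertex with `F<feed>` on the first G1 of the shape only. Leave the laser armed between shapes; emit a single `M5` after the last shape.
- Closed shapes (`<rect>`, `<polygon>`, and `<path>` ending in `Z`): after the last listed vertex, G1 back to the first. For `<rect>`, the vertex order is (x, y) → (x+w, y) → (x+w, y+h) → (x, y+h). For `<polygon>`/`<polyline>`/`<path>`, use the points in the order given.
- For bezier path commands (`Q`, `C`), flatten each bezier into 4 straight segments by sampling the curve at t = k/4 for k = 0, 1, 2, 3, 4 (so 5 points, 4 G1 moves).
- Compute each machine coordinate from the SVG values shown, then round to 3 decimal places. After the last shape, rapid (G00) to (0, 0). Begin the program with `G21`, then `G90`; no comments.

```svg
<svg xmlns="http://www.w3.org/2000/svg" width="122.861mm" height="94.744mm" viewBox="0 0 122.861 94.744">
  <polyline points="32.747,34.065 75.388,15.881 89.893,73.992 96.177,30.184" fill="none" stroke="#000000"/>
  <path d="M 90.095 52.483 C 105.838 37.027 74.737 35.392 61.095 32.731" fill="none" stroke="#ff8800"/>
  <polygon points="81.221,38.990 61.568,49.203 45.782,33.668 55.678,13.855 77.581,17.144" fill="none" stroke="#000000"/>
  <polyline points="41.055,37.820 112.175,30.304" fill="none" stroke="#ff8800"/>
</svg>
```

viewBox `0 0 122.861 94.744` with mm width/height → 1 unit = 1 mm. Flip: y_m = 94.744 − y_svg.

**Shape 1** — `<polyline>` open polyline, stroke `#000000` → score (S451, F1649). Machine vertices: (32.747,60.679) → (75.388,78.863) → (89.893,20.752) → (96.177,64.560). Open path.

**Shape 2** — `<path>` cubic bezier, stroke `#ff8800` → engrave (S402, F1989). Control points (SVG): P0=(90.095,52.483), P1=(105.838,37.027), P2=(74.737,35.392), P3=(61.095,32.731); sampled at t=k/4. Machine vertices: (90.095,42.261) → (94.124,51.494) → (86.614,56.935) → (73.595,59.978) → (61.095,62.013). Open path.

**Shape 3** — `<polygon>` regular polygon, stroke `#000000` → score (S451, F1649). Machine vertices: (81.221,55.754) → (61.568,45.541) → (45.782,61.076) → (55.678,80.889) → (77.581,77.600) → (81.221,55.754). Closed: final G1 returns to the first vertex.

**Shape 4** — `<polyline>` line segment, stroke `#ff8800` → engrave (S402, F1989). Machine vertices: (41.055,56.924) → (112.175,64.440). Open path.

G21
G90
G00 X32.747 Y60.679
M3 S451
G1 X75.388 Y78.863 F1649
G1 X89.893 Y20.752
G1 X96.177 Y64.560
G00 X90.095 Y42.261
M3 S402
G1 X94.124 Y51.494 F1989
G1 X86.614 Y56.935
G1 X73.595 Y59.978
G1 X61.095 Y62.013
G00 X81.221 Y55.754
M3 S451
G1 X61.568 Y45.541 F1649
G1 X45.782 Y61.076
G1 X55.678 Y80.889
G1 X77.581 Y77.600
G1 X81.221 Y55.754
G00 X41.055 Y56.924
M3 S402
G1 X112.175 Y64.440 F1989
M5
G00 X0.000 Y0.000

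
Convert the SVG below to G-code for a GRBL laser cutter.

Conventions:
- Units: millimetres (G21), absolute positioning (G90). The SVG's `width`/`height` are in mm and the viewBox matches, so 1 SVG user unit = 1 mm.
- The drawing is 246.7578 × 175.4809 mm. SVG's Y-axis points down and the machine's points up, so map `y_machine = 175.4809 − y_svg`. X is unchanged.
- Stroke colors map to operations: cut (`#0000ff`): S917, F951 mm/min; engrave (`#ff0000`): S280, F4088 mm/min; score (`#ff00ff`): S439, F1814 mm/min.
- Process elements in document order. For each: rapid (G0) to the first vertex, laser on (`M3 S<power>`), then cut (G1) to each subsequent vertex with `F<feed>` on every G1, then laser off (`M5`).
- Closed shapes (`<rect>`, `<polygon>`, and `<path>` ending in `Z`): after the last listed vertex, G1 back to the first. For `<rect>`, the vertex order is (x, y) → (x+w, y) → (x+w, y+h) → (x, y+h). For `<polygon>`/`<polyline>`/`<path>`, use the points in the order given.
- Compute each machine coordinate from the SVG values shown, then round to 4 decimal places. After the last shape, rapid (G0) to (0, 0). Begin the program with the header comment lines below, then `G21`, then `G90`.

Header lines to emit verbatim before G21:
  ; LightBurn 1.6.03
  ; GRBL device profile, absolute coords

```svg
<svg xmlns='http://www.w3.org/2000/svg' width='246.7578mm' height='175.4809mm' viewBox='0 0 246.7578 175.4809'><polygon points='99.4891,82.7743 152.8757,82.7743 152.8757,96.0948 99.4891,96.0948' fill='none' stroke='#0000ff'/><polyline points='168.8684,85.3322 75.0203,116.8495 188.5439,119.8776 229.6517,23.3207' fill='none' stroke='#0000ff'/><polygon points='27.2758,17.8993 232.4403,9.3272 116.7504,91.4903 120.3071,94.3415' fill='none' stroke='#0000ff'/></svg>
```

; LightBurn 1.6.03
; GRBL device profile, absolute coords
G21
G90
G0 X99.4891 Y92.7066
M3 S917
G1 X152.8757 Y92.7066 F951
G1 X152.8757 Y79.3861 F951
G1 X99.4891 Y79.3861 F951
G1 X99.4891 Y92.7066 F951
M5
G0 X168.8684 Y90.1487
M3 S917
G1 X75.0203 Y58.6314 F951
G1 X188.5439 Y55.6033 F951
G1 X229.6517 Y152.1602 F951
M5
G0 X27.2758 Y157.5816
M3 S917
G1 X232.4403 Y166.1537 F951
G1 X116.7504 Y83.9906 F951
G1 X120.3071 Y81.1394 F951
G1 X27.2758 Y157.5816 F951
M5
G0 X0.0000 Y0.0000

viewBox `0 0 246.7578 175.4809` with mm width/height → 1 unit = 1 mm. Flip: y_m = 175.4809 − y_svg.

**Shape 1** — `<polygon>` rectangle, stroke `#0000ff` → cut (S917, F951). Machine vertices: (99.4891,92.7066) → (152.8757,92.7066) → (152.8757,79.3861) → (99.4891,79.3861) → (99.4891,92.7066). Closed: final G1 returns to the first vertex.

**Shape 2** — `<polyline>` open polyline, stroke `#0000ff` → cut (S917, F951). Machine vertices: (168.8684,90.1487) → (75.0203,58.6314) → (188.5439,55.6033) → (229.6517,152.1602). Open path.

**Shape 3** — `<polygon>` closed polygon, stroke `#0000ff` → cut (S917, F951). Machine vertices: (27.2758,157.5816) → (232.4403,166.1537) → (116.7504,83.9906) → (120.3071,81.1394) → (27.2758,157.5816). Closed: final G1 returns to the first vertex.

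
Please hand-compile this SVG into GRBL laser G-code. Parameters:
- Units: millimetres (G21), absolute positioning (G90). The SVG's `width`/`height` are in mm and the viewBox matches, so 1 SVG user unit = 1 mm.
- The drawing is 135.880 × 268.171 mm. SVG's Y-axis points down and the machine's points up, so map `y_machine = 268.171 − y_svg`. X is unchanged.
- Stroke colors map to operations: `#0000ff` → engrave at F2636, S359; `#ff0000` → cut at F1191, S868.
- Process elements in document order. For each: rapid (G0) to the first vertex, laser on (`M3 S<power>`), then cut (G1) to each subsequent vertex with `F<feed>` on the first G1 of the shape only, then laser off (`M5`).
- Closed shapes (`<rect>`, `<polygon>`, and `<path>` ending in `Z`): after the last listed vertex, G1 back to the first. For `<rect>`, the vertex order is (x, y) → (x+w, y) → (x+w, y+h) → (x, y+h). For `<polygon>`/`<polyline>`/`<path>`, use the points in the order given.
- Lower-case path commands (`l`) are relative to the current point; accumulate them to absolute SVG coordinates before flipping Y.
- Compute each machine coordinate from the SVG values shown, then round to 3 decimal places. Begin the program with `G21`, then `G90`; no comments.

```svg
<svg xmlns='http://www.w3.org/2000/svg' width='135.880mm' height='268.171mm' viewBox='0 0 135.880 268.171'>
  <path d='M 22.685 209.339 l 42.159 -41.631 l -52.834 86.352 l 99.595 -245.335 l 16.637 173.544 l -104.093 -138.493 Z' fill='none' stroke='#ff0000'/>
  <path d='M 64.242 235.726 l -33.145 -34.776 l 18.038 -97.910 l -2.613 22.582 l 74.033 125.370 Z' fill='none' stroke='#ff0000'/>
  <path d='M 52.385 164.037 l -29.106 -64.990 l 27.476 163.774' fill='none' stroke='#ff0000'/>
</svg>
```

G21
G90
G0 X22.685 Y58.832
M3 S868
G1 X64.844 Y100.463 F1191
G1 X12.010 Y14.111
G1 X111.605 Y259.446
G1 X128.242 Y85.902
G1 X24.149 Y224.395
G1 X22.685 Y58.832
M5
G0 X64.242 Y32.445
M3 S868
G1 X31.097 Y67.221 F1191
G1 X49.135 Y165.131
G1 X46.522 Y142.549
G1 X120.555 Y17.179
G1 X64.242 Y32.445
M5
G0 X52.385 Y104.134
M3 S868
G1 X23.279 Y169.124 F1191
G1 X50.755 Y5.350
M5

1 u = 1 mm; y_m = 268.171 − y.

[1] `<path>` closed polygon, #ff0000→cut S868 F1191: (22.685,58.832) → (64.844,100.463) → (12.010,14.111) → (111.605,259.446) → (128.242,85.902) → (24.149,224.395) → (22.685,58.832) (closed)

[2] `<path>` closed polygon, #ff0000→cut S868 F1191: (64.242,32.445) → (31.097,67.221) → (49.135,165.131) → (46.522,142.549) → (120.555,17.179) → (64.242,32.445) (closed)

[3] `<path>` open polyline, #ff0000→cut S868 F1191: (52.385,104.134) → (23.279,169.124) → (50.755,5.350)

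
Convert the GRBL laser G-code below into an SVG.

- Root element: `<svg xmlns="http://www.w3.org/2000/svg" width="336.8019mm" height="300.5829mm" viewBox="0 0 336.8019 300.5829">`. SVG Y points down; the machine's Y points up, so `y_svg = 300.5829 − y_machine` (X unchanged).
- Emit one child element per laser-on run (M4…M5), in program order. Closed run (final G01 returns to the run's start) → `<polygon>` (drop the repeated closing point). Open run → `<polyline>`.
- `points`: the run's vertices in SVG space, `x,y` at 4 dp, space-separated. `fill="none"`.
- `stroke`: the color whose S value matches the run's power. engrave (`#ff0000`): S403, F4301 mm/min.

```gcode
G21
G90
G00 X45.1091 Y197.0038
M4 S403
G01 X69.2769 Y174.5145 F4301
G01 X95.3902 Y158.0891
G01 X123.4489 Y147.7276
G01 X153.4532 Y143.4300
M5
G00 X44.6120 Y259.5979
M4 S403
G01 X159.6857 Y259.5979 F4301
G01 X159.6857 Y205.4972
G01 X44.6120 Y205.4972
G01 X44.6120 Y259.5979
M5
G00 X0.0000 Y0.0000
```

<svg xmlns="http://www.w3.org/2000/svg" width="336.8019mm" height="300.5829mm" viewBox="0 0 336.8019 300.5829">
  <polyline points="45.1091,103.5791 69.2769,126.0684 95.3902,142.4938 123.4489,152.8553 153.4532,157.1529" fill="none" stroke="#ff0000"/>
  <polygon points="44.6120,40.9850 159.6857,40.9850 159.6857,95.0857 44.6120,95.0857" fill="none" stroke="#ff0000"/>
</svg>

Each laser-on run becomes one SVG element. Flip Y back into SVG space with y_svg = 300.5829 − y_machine. Every run uses S403, so all elements get stroke `#ff0000` (engrave).

Run 1: The run is open, so emit a `<polyline>` with points (Y-flipped): 45.1091,103.5791 69.2769,126.0684 95.3902,142.4938 123.4489,152.8553 153.4532,157.1529.

Run 2: The run returns to its start, so emit a `<polygon>` with points (Y-flipped): 44.6120,40.9850 159.6857,40.9850 159.6857,95.0857 44.6120,95.0857.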